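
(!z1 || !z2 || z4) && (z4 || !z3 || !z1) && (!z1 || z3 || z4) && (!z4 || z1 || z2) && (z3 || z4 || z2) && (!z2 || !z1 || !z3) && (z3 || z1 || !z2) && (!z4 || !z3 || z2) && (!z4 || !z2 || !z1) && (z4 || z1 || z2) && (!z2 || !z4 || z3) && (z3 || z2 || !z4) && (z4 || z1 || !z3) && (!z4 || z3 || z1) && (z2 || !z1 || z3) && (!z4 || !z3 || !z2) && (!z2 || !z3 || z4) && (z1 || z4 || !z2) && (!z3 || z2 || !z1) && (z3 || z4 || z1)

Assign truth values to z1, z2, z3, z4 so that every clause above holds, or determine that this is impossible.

Case z1 = false:
Case z4 = false:
From the singleton clause (z2), z2 = true.
Now (!z2) is unsatisfied and unit — conflict.
Undo z4 and try z4 = true.
From the singleton clause (z2), z2 = true.
From the singleton clause (z3), z3 = true.
Now (!z3) is unsatisfied and unit — conflict.
Either choice for z4 ends in contradiction.
Undo z1 and try z1 = true.
Case z2 = false:
From the singleton clause (z3), z3 = true.
Now (!z3) is unsatisfied and unit — conflict.
Undo z2 and try z2 = true.
From the singleton clause (z4), z4 = true.
Now (!z4) is unsatisfied and unit — conflict.
Either choice for z2 ends in contradiction.
Either choice for z1 ends in contradiction.

UNSATISFIABLE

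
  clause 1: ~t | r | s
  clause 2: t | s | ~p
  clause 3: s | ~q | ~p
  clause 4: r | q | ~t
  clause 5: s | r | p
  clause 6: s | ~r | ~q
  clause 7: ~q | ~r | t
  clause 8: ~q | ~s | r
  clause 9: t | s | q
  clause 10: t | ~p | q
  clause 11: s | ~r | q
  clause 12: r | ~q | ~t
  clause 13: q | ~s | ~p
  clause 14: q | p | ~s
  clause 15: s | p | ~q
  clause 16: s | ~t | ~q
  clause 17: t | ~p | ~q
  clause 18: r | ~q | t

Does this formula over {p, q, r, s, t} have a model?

Suppose t = 1.
Suppose r = 1.
Suppose s = 1.
Suppose q = 1.
No clause remains; p is free.
A satisfying assignment: p ↦ 1,  q ↦ 1,  r ↦ 1,  s ↦ 1,  t ↦ 1.

Yes, satisfiable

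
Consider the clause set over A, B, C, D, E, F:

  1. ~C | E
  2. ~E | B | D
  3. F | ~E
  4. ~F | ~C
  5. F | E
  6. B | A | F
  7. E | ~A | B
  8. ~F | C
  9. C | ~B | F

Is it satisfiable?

Branch on C: set C = 0.
The clause (~F) is unit, so F = 0.
The clause (~E) is unit, so E = 0.
But (E) is also a unit clause — contradiction.
Backtrack on C: now try C = 1.
The clause (E) is unit, so E = 1.
The clause (F) is unit, so F = 1.
But (~F) is also a unit clause — contradiction.
Neither C = 1 nor C = 0 works.
No assignment satisfies every clause.

No, unsatisfiable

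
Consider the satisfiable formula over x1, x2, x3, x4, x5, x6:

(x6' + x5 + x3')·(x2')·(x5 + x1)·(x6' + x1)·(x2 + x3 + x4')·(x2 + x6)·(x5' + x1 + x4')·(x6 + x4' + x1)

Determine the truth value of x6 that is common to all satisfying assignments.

True

Suppose x6 = 0.
From the singleton clause (x2'), x2 = 0.
That conflicts with the unit clause (x2).
So every satisfying assignment has x6 = True.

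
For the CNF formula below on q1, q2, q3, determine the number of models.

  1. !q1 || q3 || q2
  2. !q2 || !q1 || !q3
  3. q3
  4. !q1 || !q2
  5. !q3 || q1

There are 2^3 = 8 truth assignments over (q1, q2, q3).
Check each against the 5 clauses (columns in the order q1, q2, q3):
  F F F  ✗ fails (q3)
  F F T  ✗ fails (!q3 || q1)
  F T F  ✗ fails (q3)
  F T T  ✗ fails (!q3 || q1)
  T F F  ✗ fails (!q1 || q3 || q2)
  T F T  ✓ satisfies all
  T T F  ✗ fails (q3)
  T T T  ✗ fails (!q2 || !q1 || !q3)
1 of the 8 rows is a model.

1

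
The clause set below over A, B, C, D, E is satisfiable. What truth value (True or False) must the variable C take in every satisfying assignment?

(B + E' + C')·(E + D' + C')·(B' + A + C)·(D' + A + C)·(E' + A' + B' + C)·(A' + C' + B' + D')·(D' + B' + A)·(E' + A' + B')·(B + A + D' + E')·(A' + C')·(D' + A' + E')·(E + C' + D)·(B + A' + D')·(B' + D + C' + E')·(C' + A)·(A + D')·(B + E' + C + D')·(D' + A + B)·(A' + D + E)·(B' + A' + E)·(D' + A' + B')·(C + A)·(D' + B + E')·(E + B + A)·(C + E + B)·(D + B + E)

False

Suppose C = 1.
From the singleton clause (A'), A = 0.
That conflicts with the unit clause (A).
So every satisfying assignment has C = False.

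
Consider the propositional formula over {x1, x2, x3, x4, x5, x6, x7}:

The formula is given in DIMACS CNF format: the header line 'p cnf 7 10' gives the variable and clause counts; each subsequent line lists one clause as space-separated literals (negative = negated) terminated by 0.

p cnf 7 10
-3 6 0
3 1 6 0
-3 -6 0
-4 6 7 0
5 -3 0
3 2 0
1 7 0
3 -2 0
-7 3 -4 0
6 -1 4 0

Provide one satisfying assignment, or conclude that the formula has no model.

Suppose x3 = False.
The clause (x2) is unit, so x2 = True.
Now (¬x2) is unsatisfied and unit — conflict.
That branch fails; take x3 = True instead.
The clause (x6) is unit, so x6 = True.
Now (¬x6) is unsatisfied and unit — conflict.
Either choice for x3 ends in contradiction.

UNSATISFIABLE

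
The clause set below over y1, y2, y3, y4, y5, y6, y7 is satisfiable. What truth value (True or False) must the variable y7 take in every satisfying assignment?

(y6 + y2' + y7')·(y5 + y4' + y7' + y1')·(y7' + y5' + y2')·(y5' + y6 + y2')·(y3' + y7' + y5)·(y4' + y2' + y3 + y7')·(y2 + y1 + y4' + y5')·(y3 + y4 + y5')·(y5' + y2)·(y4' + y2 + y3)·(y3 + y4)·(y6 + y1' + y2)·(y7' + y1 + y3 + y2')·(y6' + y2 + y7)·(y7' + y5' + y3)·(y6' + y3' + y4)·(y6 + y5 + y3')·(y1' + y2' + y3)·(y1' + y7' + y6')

Suppose y7 = 1.
Try y6 = 1.
From the singleton clause (y1'), y1 = 0.
Try y5 = 0.
From the singleton clause (y3'), y3 = 0.
From the singleton clause (y4), y4 = 1.
From the singleton clause (y2'), y2 = 0.
Now (y2) is unsatisfied and unit — conflict.
So y5 must be the other value — set y5 = 1.
From the singleton clause (y2'), y2 = 0.
Now (y2) is unsatisfied and unit — conflict.
Both values of y5 lead to a conflict.
So y6 must be the other value — set y6 = 0.
From the singleton clause (y2'), y2 = 0.
From the singleton clause (y5'), y5 = 0.
From the singleton clause (y3'), y3 = 0.
From the singleton clause (y4'), y4 = 0.
Now (y4) is unsatisfied and unit — conflict.
Both values of y6 lead to a conflict.
So every satisfying assignment has y7 = False.

False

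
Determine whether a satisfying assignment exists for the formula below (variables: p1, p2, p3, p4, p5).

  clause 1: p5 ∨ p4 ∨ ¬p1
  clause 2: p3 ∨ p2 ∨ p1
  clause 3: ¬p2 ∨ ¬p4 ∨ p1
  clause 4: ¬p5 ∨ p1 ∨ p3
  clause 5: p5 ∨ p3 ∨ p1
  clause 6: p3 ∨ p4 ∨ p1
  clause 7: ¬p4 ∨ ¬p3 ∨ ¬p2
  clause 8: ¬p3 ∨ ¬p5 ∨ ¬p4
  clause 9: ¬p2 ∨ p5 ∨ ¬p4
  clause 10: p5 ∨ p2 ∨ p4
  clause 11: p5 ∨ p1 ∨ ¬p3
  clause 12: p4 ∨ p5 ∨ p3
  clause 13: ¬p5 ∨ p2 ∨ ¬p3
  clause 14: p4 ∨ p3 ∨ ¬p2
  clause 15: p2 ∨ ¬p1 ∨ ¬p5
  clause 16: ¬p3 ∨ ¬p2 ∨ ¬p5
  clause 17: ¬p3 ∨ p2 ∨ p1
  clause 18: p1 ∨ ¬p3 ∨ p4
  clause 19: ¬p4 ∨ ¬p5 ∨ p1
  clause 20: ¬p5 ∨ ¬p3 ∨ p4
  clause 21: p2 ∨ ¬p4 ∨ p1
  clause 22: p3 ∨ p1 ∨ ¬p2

Try p5 = False.
Try p4 = True.
Unit clause (¬p2) forces p2 = False.
Unit clause (p1) forces p1 = True.
No clause remains; p3 is free.
A satisfying assignment: p1 ↦ True,  p2 ↦ False,  p3 ↦ True,  p4 ↦ True,  p5 ↦ False.

Satisfiable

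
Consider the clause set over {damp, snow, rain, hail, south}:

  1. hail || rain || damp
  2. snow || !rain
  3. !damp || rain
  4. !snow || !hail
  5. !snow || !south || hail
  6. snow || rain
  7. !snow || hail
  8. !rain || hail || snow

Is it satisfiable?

Suppose snow = true.
Unit clause (!hail) forces hail = false.
Now (hail) is unsatisfied and unit — conflict.
That branch fails; take snow = false instead.
Unit clause (!rain) forces rain = false.
Now (rain) is unsatisfied and unit — conflict.
Either choice for snow ends in contradiction.
No assignment satisfies every clause.

No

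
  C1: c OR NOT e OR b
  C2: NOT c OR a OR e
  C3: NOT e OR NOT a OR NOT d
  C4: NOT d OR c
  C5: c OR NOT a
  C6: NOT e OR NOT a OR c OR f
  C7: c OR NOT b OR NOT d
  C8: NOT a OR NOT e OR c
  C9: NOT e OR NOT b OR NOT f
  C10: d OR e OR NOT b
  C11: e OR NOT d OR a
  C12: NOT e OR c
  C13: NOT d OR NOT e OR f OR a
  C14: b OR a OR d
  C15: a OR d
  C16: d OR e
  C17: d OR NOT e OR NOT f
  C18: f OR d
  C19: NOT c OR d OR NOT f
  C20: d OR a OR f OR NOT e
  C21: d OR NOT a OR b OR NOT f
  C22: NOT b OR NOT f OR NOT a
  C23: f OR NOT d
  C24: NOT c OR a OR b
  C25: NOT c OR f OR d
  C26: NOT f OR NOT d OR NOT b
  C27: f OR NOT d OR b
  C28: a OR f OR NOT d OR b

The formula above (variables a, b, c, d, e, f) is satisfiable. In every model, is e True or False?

False

Suppose e = true.
From the singleton clause (c), c = true.
Try a = false.
From the singleton clause (d), d = true.
From the singleton clause (f), f = true.
From the singleton clause (NOT b), b = false.
Now (b) is unsatisfied and unit — conflict.
That branch fails; take a = true instead.
From the singleton clause (NOT d), d = false.
From the singleton clause (NOT f), f = false.
Now (f) is unsatisfied and unit — conflict.
Both values of a lead to a conflict.
So every satisfying assignment has e = False.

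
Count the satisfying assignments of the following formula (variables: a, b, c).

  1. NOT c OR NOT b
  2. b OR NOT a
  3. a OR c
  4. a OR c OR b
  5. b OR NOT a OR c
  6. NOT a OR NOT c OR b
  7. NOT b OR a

2

There are 2^3 = 8 truth assignments over (a, b, c).
Split on b. With b = true, the clauses containing b are satisfied and NOT b drops from the rest; 1 of the 2^2 = 4 assignments to the other variables satisfy what remains.
With b = false, by the same count on the reduced clause set, 1 assignment works.
(One model: a=F, b=F, c=T.)
Total: 1 + 1 = 2.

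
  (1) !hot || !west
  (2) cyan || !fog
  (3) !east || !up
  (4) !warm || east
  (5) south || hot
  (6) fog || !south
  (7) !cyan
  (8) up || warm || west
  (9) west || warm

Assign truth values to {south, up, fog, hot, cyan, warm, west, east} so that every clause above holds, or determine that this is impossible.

From the singleton clause (!cyan), cyan = false.
From the singleton clause (!fog), fog = false.
From the singleton clause (!south), south = false.
From the singleton clause (hot), hot = true.
From the singleton clause (!west), west = false.
From the singleton clause (warm), warm = true.
From the singleton clause (east), east = true.
From the singleton clause (!up), up = false.
Every clause now holds.

south ↦ false,  up ↦ false,  fog ↦ false,  hot ↦ true,  cyan ↦ false,  warm ↦ true,  west ↦ false,  east ↦ true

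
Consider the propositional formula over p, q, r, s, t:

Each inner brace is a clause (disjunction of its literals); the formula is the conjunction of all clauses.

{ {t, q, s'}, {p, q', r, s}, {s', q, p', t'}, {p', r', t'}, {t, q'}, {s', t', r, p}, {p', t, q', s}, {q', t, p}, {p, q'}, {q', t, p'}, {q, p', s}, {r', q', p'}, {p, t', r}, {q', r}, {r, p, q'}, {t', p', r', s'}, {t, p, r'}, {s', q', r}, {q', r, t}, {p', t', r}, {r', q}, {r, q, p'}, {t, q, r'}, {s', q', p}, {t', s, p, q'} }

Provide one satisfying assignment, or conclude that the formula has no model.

p=0,  q=0,  r=0,  s=0,  t=0

Try t = 0.
Unit clause (q') forces q = 0.
Unit clause (s') forces s = 0.
Unit clause (p') forces p = 0.
Unit clause (r') forces r = 0.
Every clause now holds.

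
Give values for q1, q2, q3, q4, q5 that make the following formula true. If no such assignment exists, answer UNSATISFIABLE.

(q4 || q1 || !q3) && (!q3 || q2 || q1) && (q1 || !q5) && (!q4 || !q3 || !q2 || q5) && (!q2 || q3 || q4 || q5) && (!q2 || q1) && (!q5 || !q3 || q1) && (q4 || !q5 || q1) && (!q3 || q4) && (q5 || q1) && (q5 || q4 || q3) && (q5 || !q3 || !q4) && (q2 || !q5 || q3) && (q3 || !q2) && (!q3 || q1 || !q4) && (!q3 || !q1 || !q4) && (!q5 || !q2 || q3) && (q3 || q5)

Branch on q1: set q1 = true.
Branch on q3: set q3 = false.
Unit clause (!q2) forces q2 = false.
Unit clause (!q5) forces q5 = false.
But (q5) is also a unit clause — contradiction.
Undo q3 and try q3 = true.
Unit clause (q4) forces q4 = true.
But (!q4) is also a unit clause — contradiction.
Both values of q3 lead to a conflict.
Undo q1 and try q1 = false.
Unit clause (!q5) forces q5 = false.
But (q5) is also a unit clause — contradiction.
Both values of q1 lead to a conflict.

UNSATISFIABLE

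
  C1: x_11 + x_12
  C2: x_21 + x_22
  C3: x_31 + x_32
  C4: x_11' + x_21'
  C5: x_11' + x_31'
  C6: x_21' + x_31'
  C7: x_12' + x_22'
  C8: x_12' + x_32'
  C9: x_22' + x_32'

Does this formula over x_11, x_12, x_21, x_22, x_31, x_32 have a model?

Case x_11 = 1:
The clause (x_21') is unit, so x_21 = 0.
The clause (x_22) is unit, so x_22 = 1.
The clause (x_31') is unit, so x_31 = 0.
The clause (x_32) is unit, so x_32 = 1.
That conflicts with the unit clause (x_32').
Undo x_11 and try x_11 = 0.
The clause (x_12) is unit, so x_12 = 1.
The clause (x_22') is unit, so x_22 = 0.
The clause (x_21) is unit, so x_21 = 1.
The clause (x_31') is unit, so x_31 = 0.
The clause (x_32) is unit, so x_32 = 1.
That conflicts with the unit clause (x_32').
Either choice for x_11 ends in contradiction.
No assignment satisfies every clause.

Unsatisfiable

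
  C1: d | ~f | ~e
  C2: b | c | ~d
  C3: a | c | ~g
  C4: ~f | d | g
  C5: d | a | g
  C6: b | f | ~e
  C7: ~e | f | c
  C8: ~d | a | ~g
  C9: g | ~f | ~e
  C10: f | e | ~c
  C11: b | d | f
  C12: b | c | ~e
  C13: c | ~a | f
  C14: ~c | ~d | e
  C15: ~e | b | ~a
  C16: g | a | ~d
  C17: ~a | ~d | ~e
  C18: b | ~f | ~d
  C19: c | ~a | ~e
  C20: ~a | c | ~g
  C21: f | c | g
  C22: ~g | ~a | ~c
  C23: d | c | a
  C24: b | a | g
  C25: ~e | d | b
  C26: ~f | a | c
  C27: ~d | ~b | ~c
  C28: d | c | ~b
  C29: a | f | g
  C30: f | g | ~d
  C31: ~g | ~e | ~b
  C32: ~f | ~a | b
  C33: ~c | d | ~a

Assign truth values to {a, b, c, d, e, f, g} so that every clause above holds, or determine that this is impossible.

a ↦ 0, b ↦ 1, c ↦ 1, d ↦ 0, e ↦ 0, f ↦ 1, g ↦ 1

Branch on d: set d = 0.
Branch on f: set f = 1.
(~e) alone gives e = 0.
(g) alone gives g = 1.
Branch on a: set a = 0.
(c) alone gives c = 1.
Every clause is now satisfied; b is unconstrained.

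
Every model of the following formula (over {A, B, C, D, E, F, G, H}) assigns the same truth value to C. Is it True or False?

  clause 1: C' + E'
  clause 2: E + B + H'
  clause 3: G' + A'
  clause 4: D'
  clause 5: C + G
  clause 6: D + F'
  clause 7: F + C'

False

Suppose C = 1.
From the singleton clause (E'), E = 0.
From the singleton clause (D'), D = 0.
From the singleton clause (F'), F = 0.
But (F) is also a unit clause — contradiction.
So every satisfying assignment has C = False.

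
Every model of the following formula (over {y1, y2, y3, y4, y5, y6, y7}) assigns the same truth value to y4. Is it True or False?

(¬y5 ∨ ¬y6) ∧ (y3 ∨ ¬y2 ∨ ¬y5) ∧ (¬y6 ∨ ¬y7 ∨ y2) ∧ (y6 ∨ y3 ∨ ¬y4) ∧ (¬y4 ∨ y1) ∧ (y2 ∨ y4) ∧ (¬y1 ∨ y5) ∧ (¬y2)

True

Suppose y4 = False.
The clause (y2) is unit, so y2 = True.
But (¬y2) is also a unit clause — contradiction.
So every satisfying assignment has y4 = True.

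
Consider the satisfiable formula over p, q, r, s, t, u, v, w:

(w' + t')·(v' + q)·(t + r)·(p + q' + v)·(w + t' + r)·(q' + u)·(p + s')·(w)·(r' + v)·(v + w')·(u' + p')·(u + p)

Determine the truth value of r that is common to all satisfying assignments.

Suppose r = 0.
The clause (t) is unit, so t = 1.
The clause (w') is unit, so w = 0.
That conflicts with the unit clause (w).
So every satisfying assignment has r = True.

True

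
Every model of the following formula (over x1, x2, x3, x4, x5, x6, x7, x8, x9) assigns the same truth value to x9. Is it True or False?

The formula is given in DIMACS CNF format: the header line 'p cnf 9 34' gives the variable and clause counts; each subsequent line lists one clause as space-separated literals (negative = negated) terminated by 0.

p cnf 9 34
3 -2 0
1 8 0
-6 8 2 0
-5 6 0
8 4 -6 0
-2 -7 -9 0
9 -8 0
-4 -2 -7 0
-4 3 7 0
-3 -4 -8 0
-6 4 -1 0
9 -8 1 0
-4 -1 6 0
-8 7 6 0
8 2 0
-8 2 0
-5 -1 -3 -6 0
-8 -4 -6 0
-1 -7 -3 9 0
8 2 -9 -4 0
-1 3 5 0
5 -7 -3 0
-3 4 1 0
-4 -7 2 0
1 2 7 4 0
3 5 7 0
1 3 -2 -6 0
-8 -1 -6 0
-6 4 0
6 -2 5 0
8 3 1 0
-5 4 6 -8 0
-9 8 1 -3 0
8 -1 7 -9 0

Suppose x9 = True.
Case x3 = True:
Case x1 = True:
Case x5 = False:
The clause (¬x7) is unit, so x7 = False.
The clause (x8) is unit, so x8 = True.
The clause (¬x4) is unit, so x4 = False.
The clause (¬x6) is unit, so x6 = False.
But (x6) is also a unit clause — contradiction.
That branch fails; take x5 = True instead.
The clause (x6) is unit, so x6 = True.
But (¬x6) is also a unit clause — contradiction.
Both values of x5 lead to a conflict.
That branch fails; take x1 = False instead.
The clause (x8) is unit, so x8 = True.
The clause (¬x4) is unit, so x4 = False.
But (x4) is also a unit clause — contradiction.
Both values of x1 lead to a conflict.
That branch fails; take x3 = False instead.
The clause (¬x2) is unit, so x2 = False.
The clause (x8) is unit, so x8 = True.
But (¬x8) is also a unit clause — contradiction.
Both values of x3 lead to a conflict.
So every satisfying assignment has x9 = False.

False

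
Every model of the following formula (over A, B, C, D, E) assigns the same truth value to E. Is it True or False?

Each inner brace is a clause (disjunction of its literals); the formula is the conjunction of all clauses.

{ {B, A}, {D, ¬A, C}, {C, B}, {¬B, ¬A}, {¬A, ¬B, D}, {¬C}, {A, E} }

Suppose E = False.
Unit clause (¬C) forces C = False.
Unit clause (B) forces B = True.
Unit clause (¬A) forces A = False.
But (A) is also a unit clause — contradiction.
So every satisfying assignment has E = True.

True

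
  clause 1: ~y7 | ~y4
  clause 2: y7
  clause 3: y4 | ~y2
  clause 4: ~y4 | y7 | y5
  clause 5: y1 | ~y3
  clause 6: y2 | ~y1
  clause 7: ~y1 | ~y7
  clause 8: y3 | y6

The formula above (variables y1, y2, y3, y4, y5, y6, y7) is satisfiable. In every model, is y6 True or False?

Suppose y6 = 0.
Unit clause (y7) forces y7 = 1.
Unit clause (~y4) forces y4 = 0.
Unit clause (~y2) forces y2 = 0.
Unit clause (~y1) forces y1 = 0.
Unit clause (~y3) forces y3 = 0.
That conflicts with the unit clause (y3).
So every satisfying assignment has y6 = True.

True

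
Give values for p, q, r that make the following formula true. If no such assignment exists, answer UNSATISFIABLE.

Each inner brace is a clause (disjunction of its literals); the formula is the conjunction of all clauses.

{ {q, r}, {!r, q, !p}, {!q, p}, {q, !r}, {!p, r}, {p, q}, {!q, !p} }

UNSATISFIABLE

Branch on q: set q = true.
Unit clause (p) forces p = true.
Now (!p) is unsatisfied and unit — conflict.
Undo q and try q = false.
Unit clause (r) forces r = true.
Now (!r) is unsatisfied and unit — conflict.
Neither q = true nor q = false works.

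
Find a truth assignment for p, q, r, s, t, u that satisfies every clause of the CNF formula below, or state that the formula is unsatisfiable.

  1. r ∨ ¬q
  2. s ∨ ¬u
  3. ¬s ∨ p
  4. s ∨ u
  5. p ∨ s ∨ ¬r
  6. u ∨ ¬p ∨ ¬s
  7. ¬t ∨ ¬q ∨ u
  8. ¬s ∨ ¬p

UNSATISFIABLE

Suppose r = True.
Suppose s = True.
Unit clause (p) forces p = True.
That conflicts with the unit clause (¬p).
Backtrack on s: now try s = False.
Unit clause (¬u) forces u = False.
That conflicts with the unit clause (u).
Either choice for s ends in contradiction.
Backtrack on r: now try r = False.
Unit clause (¬q) forces q = False.
Suppose s = True.
Unit clause (p) forces p = True.
That conflicts with the unit clause (¬p).
Backtrack on s: now try s = False.
Unit clause (¬u) forces u = False.
That conflicts with the unit clause (u).
Either choice for s ends in contradiction.
Either choice for r ends in contradiction.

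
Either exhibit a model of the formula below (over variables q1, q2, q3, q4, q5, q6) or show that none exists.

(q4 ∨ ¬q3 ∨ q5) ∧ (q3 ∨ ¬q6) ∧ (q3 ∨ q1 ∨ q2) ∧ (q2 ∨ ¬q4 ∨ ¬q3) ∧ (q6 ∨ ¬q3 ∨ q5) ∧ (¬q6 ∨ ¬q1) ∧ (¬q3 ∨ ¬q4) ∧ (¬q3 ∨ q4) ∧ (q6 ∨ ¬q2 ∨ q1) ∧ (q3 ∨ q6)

UNSATISFIABLE

Case q3 = True:
From the singleton clause (¬q4), q4 = False.
That conflicts with the unit clause (q4).
Backtrack on q3: now try q3 = False.
From the singleton clause (¬q6), q6 = False.
That conflicts with the unit clause (q6).
Both values of q3 lead to a conflict.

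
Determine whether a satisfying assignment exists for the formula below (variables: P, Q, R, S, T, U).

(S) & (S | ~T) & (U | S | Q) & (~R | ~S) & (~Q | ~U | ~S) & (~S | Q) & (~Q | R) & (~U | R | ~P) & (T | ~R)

Unsatisfiable

(S) alone gives S = 1.
(~R) alone gives R = 0.
(Q) alone gives Q = 1.
That conflicts with the unit clause (~Q).
No assignment satisfies every clause.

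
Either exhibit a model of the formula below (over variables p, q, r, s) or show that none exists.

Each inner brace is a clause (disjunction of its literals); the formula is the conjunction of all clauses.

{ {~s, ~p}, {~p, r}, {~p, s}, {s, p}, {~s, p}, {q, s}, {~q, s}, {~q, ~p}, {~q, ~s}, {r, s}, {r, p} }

Case s = 0:
The clause (~p) is unit, so p = 0.
But (p) is also a unit clause — contradiction.
So s must be the other value — set s = 1.
The clause (~p) is unit, so p = 0.
But (p) is also a unit clause — contradiction.
Either choice for s ends in contradiction.

UNSATISFIABLE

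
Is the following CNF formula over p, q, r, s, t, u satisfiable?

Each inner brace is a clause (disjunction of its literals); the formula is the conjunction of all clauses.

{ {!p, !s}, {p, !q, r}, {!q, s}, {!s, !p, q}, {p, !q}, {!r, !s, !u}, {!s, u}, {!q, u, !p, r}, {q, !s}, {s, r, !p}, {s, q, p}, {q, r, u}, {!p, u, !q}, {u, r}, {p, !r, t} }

Yes, satisfiable

Suppose p = true.
From the singleton clause (!s), s = false.
From the singleton clause (!q), q = false.
From the singleton clause (r), r = true.
Every clause is now satisfied; t, u are unconstrained.
A satisfying assignment: p: true,  q: false,  r: true,  s: false,  t: true,  u: false.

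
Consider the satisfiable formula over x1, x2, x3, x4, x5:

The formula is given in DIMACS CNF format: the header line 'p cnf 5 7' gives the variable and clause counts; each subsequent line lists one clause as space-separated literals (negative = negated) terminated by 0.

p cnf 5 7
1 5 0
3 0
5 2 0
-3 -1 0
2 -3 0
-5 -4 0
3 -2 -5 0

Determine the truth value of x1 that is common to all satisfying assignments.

Suppose x1 = True.
(x3) alone gives x3 = True.
That conflicts with the unit clause (¬x3).
So every satisfying assignment has x1 = False.

False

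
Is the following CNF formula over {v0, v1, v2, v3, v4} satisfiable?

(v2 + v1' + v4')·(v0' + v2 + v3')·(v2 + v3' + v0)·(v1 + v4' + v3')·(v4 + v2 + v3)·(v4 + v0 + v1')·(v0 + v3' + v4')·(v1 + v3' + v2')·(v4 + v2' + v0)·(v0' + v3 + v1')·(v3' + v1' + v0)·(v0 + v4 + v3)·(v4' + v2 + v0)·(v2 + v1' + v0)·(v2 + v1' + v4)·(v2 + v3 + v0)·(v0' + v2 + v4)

Yes, satisfiable

Case v2 = 1:
Case v1 = 0:
From the singleton clause (v3'), v3 = 0.
Case v4 = 0:
From the singleton clause (v0), v0 = 1.
Every clause now holds.
A satisfying assignment: v0 ↦ 1, v1 ↦ 0, v2 ↦ 1, v3 ↦ 0, v4 ↦ 0.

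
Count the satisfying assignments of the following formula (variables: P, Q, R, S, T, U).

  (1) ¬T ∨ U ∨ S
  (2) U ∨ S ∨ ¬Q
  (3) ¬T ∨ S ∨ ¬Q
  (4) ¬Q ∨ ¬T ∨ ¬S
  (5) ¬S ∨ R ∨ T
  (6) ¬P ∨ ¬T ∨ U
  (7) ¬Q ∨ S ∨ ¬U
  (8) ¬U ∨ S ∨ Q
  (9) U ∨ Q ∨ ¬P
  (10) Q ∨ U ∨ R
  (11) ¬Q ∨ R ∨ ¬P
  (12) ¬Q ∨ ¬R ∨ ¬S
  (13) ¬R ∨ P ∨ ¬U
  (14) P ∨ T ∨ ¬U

There are 2^6 = 64 truth assignments over (P, Q, R, S, T, U).
Split on S. With S = True, the clauses containing S are satisfied and ¬S drops from the rest; 6 of the 2^5 = 32 assignments to the other variables satisfy what remains.
With S = False, by the same count on the reduced clause set, 1 assignment works.
(One model: P=F, Q=F, R=F, S=T, T=T, U=T.)
Total: 6 + 1 = 7.

7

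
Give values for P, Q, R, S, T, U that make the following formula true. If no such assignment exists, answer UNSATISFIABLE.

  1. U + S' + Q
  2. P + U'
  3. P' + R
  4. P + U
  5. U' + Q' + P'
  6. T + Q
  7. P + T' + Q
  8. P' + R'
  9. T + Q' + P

Try P = 1.
(R) alone gives R = 1.
Now (R') is unsatisfied and unit — conflict.
So P must be the other value — set P = 0.
(U') alone gives U = 0.
Now (U) is unsatisfied and unit — conflict.
Neither P = 1 nor P = 0 works.

UNSATISFIABLE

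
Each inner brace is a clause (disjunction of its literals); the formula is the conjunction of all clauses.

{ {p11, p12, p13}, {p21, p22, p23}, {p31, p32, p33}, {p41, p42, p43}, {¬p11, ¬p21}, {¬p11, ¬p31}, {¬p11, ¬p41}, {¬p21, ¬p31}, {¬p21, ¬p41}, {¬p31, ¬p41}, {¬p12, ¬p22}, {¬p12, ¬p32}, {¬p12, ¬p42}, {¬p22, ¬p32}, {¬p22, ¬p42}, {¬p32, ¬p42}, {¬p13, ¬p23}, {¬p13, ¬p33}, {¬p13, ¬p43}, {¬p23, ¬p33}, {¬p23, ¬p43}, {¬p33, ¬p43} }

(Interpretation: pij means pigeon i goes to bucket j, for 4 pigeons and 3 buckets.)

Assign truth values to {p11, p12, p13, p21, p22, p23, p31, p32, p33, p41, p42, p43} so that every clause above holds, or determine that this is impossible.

UNSATISFIABLE

Try p11 = False.
Try p12 = True.
Unit clause (¬p22) forces p22 = False.
Unit clause (¬p32) forces p32 = False.
Unit clause (¬p42) forces p42 = False.
Try p21 = True.
Unit clause (¬p31) forces p31 = False.
Unit clause (p33) forces p33 = True.
Unit clause (¬p41) forces p41 = False.
Unit clause (p43) forces p43 = True.
That conflicts with the unit clause (¬p43).
Undo p21 and try p21 = False.
Unit clause (p23) forces p23 = True.
Unit clause (¬p13) forces p13 = False.
Unit clause (¬p33) forces p33 = False.
Unit clause (p31) forces p31 = True.
Unit clause (¬p41) forces p41 = False.
Unit clause (p43) forces p43 = True.
That conflicts with the unit clause (¬p43).
Neither p21 = True nor p21 = False works.
Undo p12 and try p12 = False.
Unit clause (p13) forces p13 = True.
Unit clause (¬p23) forces p23 = False.
Unit clause (¬p33) forces p33 = False.
Unit clause (¬p43) forces p43 = False.
Try p21 = True.
Unit clause (¬p31) forces p31 = False.
Unit clause (p32) forces p32 = True.
Unit clause (¬p41) forces p41 = False.
Unit clause (p42) forces p42 = True.
That conflicts with the unit clause (¬p42).
Undo p21 and try p21 = False.
Unit clause (p22) forces p22 = True.
Unit clause (¬p32) forces p32 = False.
Unit clause (p31) forces p31 = True.
Unit clause (¬p41) forces p41 = False.
Unit clause (p42) forces p42 = True.
That conflicts with the unit clause (¬p42).
Neither p21 = True nor p21 = False works.
Neither p12 = True nor p12 = False works.
Undo p11 and try p11 = True.
Unit clause (¬p21) forces p21 = False.
Unit clause (¬p31) forces p31 = False.
Unit clause (¬p41) forces p41 = False.
Try p22 = True.
Unit clause (¬p12) forces p12 = False.
Unit clause (¬p32) forces p32 = False.
Unit clause (p33) forces p33 = True.
Unit clause (¬p42) forces p42 = False.
Unit clause (p43) forces p43 = True.
That conflicts with the unit clause (¬p43).
Undo p22 and try p22 = False.
Unit clause (p23) forces p23 = True.
Unit clause (¬p13) forces p13 = False.
Unit clause (¬p33) forces p33 = False.
Unit clause (p32) forces p32 = True.
Unit clause (¬p12) forces p12 = False.
Unit clause (¬p42) forces p42 = False.
Unit clause (p43) forces p43 = True.
That conflicts with the unit clause (¬p43).
Neither p22 = True nor p22 = False works.
Neither p11 = True nor p11 = False works.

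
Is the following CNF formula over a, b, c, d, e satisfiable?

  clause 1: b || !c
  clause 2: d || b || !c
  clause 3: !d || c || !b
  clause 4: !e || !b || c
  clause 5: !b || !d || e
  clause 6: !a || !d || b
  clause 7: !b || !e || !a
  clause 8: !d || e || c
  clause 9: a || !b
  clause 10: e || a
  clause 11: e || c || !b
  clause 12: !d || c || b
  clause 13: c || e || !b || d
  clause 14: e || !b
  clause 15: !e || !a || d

Branch on b: set b = false.
From the singleton clause (!c), c = false.
From the singleton clause (!d), d = false.
Branch on e: set e = true.
From the singleton clause (!a), a = false.
Every clause now holds.
A satisfying assignment: a ↦ false,  b ↦ false,  c ↦ false,  d ↦ false,  e ↦ true.

Satisfiable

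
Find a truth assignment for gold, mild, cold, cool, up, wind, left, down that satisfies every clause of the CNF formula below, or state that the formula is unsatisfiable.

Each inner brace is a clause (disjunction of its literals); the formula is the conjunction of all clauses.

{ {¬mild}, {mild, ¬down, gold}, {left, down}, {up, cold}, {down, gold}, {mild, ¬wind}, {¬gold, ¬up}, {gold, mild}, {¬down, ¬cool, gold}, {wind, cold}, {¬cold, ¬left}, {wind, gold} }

gold: True,  mild: False,  cold: True,  cool: True,  up: False,  wind: False,  left: False,  down: True

(¬mild) alone gives mild = False.
(¬wind) alone gives wind = False.
(gold) alone gives gold = True.
(¬up) alone gives up = False.
(cold) alone gives cold = True.
(¬left) alone gives left = False.
(down) alone gives down = True.
Every clause is now satisfied; cool is unconstrained.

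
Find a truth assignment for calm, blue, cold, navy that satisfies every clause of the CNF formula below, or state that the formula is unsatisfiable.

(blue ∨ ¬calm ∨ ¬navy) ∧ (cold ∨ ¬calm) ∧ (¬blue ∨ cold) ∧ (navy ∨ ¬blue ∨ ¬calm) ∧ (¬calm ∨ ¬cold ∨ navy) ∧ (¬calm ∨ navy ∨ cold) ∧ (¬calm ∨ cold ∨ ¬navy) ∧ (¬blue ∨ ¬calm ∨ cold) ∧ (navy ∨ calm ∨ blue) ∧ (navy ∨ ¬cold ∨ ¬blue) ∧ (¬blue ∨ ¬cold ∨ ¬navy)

calm ↦ False, blue ↦ False, cold ↦ False, navy ↦ True

Case cold = False:
Unit clause (¬calm) forces calm = False.
Unit clause (¬blue) forces blue = False.
Unit clause (navy) forces navy = True.
This assignment satisfies each clause.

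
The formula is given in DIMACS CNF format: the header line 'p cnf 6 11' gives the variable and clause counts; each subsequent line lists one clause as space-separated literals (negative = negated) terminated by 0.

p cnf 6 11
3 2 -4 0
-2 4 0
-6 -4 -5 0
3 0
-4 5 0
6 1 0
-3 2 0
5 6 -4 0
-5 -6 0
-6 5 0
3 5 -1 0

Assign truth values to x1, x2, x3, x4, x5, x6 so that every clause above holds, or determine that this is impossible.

x1: True, x2: True, x3: True, x4: True, x5: True, x6: False

The clause (x3) is unit, so x3 = True.
The clause (x2) is unit, so x2 = True.
The clause (x4) is unit, so x4 = True.
The clause (x5) is unit, so x5 = True.
The clause (¬x6) is unit, so x6 = False.
The clause (x1) is unit, so x1 = True.
All clauses are satisfied.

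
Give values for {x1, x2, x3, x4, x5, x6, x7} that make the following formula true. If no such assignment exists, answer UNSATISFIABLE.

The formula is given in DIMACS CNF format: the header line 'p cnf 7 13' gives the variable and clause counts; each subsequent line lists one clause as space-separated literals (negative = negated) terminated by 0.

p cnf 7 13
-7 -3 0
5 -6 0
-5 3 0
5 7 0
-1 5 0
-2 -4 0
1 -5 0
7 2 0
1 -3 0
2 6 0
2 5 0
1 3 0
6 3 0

Branch on x7: set x7 = False.
From the singleton clause (x5), x5 = True.
From the singleton clause (x3), x3 = True.
From the singleton clause (x1), x1 = True.
From the singleton clause (x2), x2 = True.
From the singleton clause (¬x4), x4 = False.
All clauses hold; x6 can take either value.

x1: True, x2: True, x3: True, x4: False, x5: True, x6: True, x7: False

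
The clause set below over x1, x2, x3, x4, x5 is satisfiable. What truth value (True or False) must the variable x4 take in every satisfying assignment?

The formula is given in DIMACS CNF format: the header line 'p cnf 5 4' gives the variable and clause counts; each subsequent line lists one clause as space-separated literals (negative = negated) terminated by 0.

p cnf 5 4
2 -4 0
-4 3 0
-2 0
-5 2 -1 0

Suppose x4 = True.
The clause (x2) is unit, so x2 = True.
But (¬x2) is also a unit clause — contradiction.
So every satisfying assignment has x4 = False.

False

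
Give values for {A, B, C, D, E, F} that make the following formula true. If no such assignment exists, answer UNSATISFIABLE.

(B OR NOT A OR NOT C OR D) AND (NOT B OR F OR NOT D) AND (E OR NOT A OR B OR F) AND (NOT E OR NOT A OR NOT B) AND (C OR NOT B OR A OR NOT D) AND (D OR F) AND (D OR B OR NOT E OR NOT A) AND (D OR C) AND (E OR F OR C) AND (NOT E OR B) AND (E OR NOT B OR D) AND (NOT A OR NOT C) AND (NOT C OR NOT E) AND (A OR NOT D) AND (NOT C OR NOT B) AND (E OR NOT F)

UNSATISFIABLE

Branch on D: set D = true.
From the singleton clause (A), A = true.
From the singleton clause (NOT C), C = false.
Branch on B: set B = false.
From the singleton clause (NOT E), E = false.
From the singleton clause (F), F = true.
That conflicts with the unit clause (NOT F).
That branch fails; take B = true instead.
From the singleton clause (F), F = true.
From the singleton clause (NOT E), E = false.
That conflicts with the unit clause (E).
Both values of B lead to a conflict.
That branch fails; take D = false instead.
From the singleton clause (F), F = true.
From the singleton clause (C), C = true.
From the singleton clause (NOT A), A = false.
From the singleton clause (NOT E), E = false.
That conflicts with the unit clause (E).
Both values of D lead to a conflict.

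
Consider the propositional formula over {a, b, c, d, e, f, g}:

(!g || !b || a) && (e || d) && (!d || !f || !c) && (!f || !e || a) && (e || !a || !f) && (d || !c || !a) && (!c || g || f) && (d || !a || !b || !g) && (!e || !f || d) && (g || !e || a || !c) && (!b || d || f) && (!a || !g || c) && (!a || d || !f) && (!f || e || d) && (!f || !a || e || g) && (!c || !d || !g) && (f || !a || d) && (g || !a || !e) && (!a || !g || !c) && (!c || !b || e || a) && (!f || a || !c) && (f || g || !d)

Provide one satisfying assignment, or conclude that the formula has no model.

a: false,  b: false,  c: false,  d: false,  e: true,  f: false,  g: false

Try e = true.
Try f = false.
Try c = false.
Try b = false.
Try a = false.
Try g = false.
(!d) alone gives d = false.
Every clause now holds.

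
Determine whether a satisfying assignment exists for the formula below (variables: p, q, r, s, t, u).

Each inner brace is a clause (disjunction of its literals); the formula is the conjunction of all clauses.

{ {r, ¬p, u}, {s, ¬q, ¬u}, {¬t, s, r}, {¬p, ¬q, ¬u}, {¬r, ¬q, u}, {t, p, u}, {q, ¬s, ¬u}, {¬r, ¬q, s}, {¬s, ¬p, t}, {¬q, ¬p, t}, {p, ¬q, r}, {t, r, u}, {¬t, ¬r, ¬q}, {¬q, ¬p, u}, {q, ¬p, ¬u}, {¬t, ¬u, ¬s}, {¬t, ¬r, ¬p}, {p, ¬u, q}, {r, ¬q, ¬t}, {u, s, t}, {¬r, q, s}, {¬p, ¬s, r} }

Yes, satisfiable

Case r = False:
Case p = False:
The clause (¬q) is unit, so q = False.
The clause (¬u) is unit, so u = False.
The clause (t) is unit, so t = True.
The clause (s) is unit, so s = True.
All clauses are satisfied.
A satisfying assignment: p ↦ False, q ↦ False, r ↦ False, s ↦ True, t ↦ True, u ↦ False.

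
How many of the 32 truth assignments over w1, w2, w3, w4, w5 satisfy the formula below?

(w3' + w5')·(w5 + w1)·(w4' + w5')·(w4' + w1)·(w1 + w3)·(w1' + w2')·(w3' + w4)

4

There are 2^5 = 32 truth assignments over (w1, w2, w3, w4, w5).
Split on w1. With w1 = 1, the clauses containing w1 are satisfied and w1' drops from the rest; 4 of the 2^4 = 16 assignments to the other variables satisfy what remains.
With w1 = 0, by the same count on the reduced clause set, 0 assignments work.
(One model: w1=T, w2=F, w3=F, w4=F, w5=F.)
Total: 4 + 0 = 4.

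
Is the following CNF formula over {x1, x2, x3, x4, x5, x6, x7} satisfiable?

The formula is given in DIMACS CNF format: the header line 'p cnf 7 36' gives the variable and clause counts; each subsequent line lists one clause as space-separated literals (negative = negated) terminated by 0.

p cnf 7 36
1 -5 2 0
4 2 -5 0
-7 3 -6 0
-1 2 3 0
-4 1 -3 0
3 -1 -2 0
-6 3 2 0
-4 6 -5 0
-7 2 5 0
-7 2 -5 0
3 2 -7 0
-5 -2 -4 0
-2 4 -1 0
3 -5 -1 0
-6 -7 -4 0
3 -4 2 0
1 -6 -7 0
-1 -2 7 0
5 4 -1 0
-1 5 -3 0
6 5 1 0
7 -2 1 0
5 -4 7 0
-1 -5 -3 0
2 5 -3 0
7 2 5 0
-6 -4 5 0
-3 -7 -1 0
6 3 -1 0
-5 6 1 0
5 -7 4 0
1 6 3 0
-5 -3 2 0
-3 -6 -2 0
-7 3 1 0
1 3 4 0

Unsatisfiable

Branch on x1: set x1 = True.
Branch on x2: set x2 = True.
Unit clause (x3) forces x3 = True.
Unit clause (x4) forces x4 = True.
Unit clause (¬x5) forces x5 = False.
But (x5) is also a unit clause — contradiction.
So x2 must be the other value — set x2 = False.
Unit clause (x3) forces x3 = True.
Unit clause (x5) forces x5 = True.
But (¬x5) is also a unit clause — contradiction.
Either choice for x2 ends in contradiction.
So x1 must be the other value — set x1 = False.
Branch on x5: set x5 = False.
Unit clause (x6) forces x6 = True.
Unit clause (¬x7) forces x7 = False.
Unit clause (¬x2) forces x2 = False.
But (x2) is also a unit clause — contradiction.
So x5 must be the other value — set x5 = True.
Unit clause (x2) forces x2 = True.
Unit clause (¬x4) forces x4 = False.
Unit clause (x7) forces x7 = True.
Unit clause (¬x6) forces x6 = False.
But (x6) is also a unit clause — contradiction.
Either choice for x5 ends in contradiction.
Either choice for x1 ends in contradiction.
No assignment satisfies every clause.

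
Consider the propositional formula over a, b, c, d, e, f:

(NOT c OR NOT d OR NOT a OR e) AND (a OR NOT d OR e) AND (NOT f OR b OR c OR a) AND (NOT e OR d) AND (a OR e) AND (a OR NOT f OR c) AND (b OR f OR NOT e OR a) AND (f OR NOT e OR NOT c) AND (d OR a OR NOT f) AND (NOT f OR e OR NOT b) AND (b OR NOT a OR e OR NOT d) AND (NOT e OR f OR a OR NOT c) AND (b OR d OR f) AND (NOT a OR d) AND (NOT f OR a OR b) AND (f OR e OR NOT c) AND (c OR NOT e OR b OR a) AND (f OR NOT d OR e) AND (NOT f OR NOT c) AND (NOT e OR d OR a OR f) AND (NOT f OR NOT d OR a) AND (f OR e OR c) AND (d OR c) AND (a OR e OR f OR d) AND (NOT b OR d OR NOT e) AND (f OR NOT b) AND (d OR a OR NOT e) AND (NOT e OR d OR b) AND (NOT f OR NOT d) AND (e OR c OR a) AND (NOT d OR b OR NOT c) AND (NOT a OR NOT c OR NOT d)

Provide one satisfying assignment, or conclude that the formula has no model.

a: true, b: false, c: false, d: true, e: true, f: false

Try e = true.
From the singleton clause (d), d = true.
From the singleton clause (NOT f), f = false.
From the singleton clause (NOT c), c = false.
From the singleton clause (NOT b), b = false.
From the singleton clause (a), a = true.
Every clause now holds.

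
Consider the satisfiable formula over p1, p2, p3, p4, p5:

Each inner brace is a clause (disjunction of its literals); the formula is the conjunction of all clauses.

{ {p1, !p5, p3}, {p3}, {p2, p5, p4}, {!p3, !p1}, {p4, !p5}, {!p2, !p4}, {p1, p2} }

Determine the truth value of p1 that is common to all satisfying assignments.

False

Suppose p1 = true.
Unit clause (p3) forces p3 = true.
That conflicts with the unit clause (!p3).
So every satisfying assignment has p1 = False.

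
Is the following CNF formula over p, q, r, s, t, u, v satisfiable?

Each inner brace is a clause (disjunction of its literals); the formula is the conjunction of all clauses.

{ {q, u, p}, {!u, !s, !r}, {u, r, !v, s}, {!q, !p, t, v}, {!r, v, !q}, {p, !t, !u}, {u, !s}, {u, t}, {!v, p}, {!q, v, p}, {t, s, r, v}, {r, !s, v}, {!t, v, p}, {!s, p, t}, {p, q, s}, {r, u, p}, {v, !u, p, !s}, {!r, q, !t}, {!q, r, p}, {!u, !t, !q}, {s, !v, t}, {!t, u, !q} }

Satisfiable

Suppose u = true.
Suppose s = true.
The clause (!r) is unit, so r = false.
The clause (v) is unit, so v = true.
The clause (p) is unit, so p = true.
Suppose t = false.
No clause remains; q is free.
A satisfying assignment: p=true, q=true, r=false, s=true, t=false, u=true, v=true.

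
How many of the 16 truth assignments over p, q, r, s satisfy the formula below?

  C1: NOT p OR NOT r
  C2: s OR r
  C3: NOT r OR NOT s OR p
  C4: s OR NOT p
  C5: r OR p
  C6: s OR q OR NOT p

There are 2^4 = 16 truth assignments over (p, q, r, s).
Check each against the 6 clauses (columns in the order p, q, r, s):
  F F F F  ✗ fails (s OR r)
  F F F T  ✗ fails (r OR p)
  F F T F  ✓ satisfies all
  F F T T  ✗ fails (NOT r OR NOT s OR p)
  F T F F  ✗ fails (s OR r)
  F T F T  ✗ fails (r OR p)
  F T T F  ✓ satisfies all
  F T T T  ✗ fails (NOT r OR NOT s OR p)
  T F F F  ✗ fails (s OR r)
  T F F T  ✓ satisfies all
  T F T F  ✗ fails (NOT p OR NOT r)
  T F T T  ✗ fails (NOT p OR NOT r)
  T T F F  ✗ fails (s OR r)
  T T F T  ✓ satisfies all
  T T T F  ✗ fails (NOT p OR NOT r)
  T T T T  ✗ fails (NOT p OR NOT r)
4 of the 16 rows are models.

4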